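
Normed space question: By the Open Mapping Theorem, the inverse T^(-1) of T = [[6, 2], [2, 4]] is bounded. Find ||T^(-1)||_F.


det(T) = 6*4 - 2*2 = 20
T^(-1) = (1/20) * [[4, -2], [-2, 6]] = [[0.2000, -0.1000], [-0.1000, 0.3000]]
||T^(-1)||_F^2 = 0.2000^2 + (-0.1000)^2 + (-0.1000)^2 + 0.3000^2 = 0.1500
||T^(-1)||_F = sqrt(0.1500) = 0.3873

0.3873


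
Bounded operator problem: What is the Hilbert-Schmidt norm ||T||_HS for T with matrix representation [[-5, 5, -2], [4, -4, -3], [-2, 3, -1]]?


The Hilbert-Schmidt norm is sqrt(sum of squares of all entries).
Sum of squares = (-5)^2 + 5^2 + (-2)^2 + 4^2 + (-4)^2 + (-3)^2 + (-2)^2 + 3^2 + (-1)^2
= 25 + 25 + 4 + 16 + 16 + 9 + 4 + 9 + 1 = 109
||T||_HS = sqrt(109) = 10.4403

10.4403


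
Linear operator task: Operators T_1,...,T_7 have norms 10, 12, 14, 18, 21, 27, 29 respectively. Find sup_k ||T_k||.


By the Uniform Boundedness Principle, the supremum of norms is finite.
sup_k ||T_k|| = max(10, 12, 14, 18, 21, 27, 29) = 29

29


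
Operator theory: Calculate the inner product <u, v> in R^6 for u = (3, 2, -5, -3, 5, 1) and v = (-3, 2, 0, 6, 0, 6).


Computing the standard inner product <u, v> = sum u_i * v_i
= 3*-3 + 2*2 + -5*0 + -3*6 + 5*0 + 1*6
= -9 + 4 + 0 + -18 + 0 + 6
= -17

-17


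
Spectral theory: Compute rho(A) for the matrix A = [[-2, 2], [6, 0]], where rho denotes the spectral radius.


For a 2x2 matrix, eigenvalues satisfy lambda^2 - (trace)*lambda + det = 0
trace = -2 + 0 = -2
det = -2*0 - 2*6 = -12
discriminant = (-2)^2 - 4*(-12) = 52
spectral radius = max |eigenvalue| = 4.6056

4.6056


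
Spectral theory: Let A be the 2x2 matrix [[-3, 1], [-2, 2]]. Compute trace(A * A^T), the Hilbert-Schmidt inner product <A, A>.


trace(A * A^T) = sum of squares of all entries
= (-3)^2 + 1^2 + (-2)^2 + 2^2
= 9 + 1 + 4 + 4
= 18

18


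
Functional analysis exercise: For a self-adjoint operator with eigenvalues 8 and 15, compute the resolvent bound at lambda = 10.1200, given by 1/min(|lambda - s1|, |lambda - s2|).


dist(10.1200, {8, 15}) = min(|10.1200 - 8|, |10.1200 - 15|)
= min(2.1200, 4.8800) = 2.1200
Resolvent bound = 1/2.1200 = 0.4717

0.4717


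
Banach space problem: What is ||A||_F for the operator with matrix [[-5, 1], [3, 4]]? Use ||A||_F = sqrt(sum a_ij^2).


||A||_F^2 = sum a_ij^2
= (-5)^2 + 1^2 + 3^2 + 4^2
= 25 + 1 + 9 + 16 = 51
||A||_F = sqrt(51) = 7.1414

7.1414


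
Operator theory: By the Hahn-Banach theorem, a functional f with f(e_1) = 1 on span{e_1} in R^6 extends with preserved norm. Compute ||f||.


The norm of f is given by ||f|| = sup_{||x||=1} |f(x)|.
On span{e_1}, ||e_1|| = 1, so ||f|| = |f(e_1)| / ||e_1||
= |1| / 1 = 1.0000

1.0000


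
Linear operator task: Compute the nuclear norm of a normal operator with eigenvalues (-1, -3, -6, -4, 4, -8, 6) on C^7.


For a normal operator, singular values equal |eigenvalues|.
Trace norm = sum |lambda_i| = 1 + 3 + 6 + 4 + 4 + 8 + 6
= 32

32


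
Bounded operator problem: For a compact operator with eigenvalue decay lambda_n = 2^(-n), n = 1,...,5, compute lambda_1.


The eigenvalue formula gives lambda_1 = 1/2^1
= 1/2
= 0.5000

0.5000


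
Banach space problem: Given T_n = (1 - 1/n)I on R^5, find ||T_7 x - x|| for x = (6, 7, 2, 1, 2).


T_7 x - x = (1 - 1/7)x - x = -x/7
||x|| = sqrt(94) = 9.6954
||T_7 x - x|| = ||x||/7 = 9.6954/7 = 1.3851

1.3851


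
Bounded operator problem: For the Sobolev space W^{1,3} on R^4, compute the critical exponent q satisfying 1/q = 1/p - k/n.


Using the Sobolev embedding formula: 1/q = 1/p - k/n
1/q = 1/3 - 1/4 = 1/12
q = 1/(1/12) = 12

12.0000


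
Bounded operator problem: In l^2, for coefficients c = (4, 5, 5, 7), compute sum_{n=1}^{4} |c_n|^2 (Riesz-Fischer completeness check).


sum |c_n|^2 = 4^2 + 5^2 + 5^2 + 7^2
= 16 + 25 + 25 + 49
= 115

115


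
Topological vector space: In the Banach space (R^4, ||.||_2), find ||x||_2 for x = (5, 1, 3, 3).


The l^2 norm = (sum |x_i|^2)^(1/2)
Sum of 2th powers = 25 + 1 + 9 + 9 = 44
||x||_2 = (44)^(1/2) = 6.6332

6.6332


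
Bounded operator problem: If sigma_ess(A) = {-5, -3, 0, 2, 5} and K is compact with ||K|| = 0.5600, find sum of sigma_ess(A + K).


By Weyl's theorem, the essential spectrum is invariant under compact perturbations.
sigma_ess(A + K) = sigma_ess(A) = {-5, -3, 0, 2, 5}
Sum = -5 + -3 + 0 + 2 + 5 = -1

-1


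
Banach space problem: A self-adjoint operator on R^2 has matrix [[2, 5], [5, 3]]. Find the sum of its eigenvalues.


For a self-adjoint (symmetric) matrix, the eigenvalues are real.
The sum of eigenvalues equals the trace of the matrix.
trace = 2 + 3 = 5

5


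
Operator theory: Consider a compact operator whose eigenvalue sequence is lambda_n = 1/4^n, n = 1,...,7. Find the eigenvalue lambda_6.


The eigenvalue formula gives lambda_6 = 1/4^6
= 1/4096
= 2.4414e-04

2.4414e-04


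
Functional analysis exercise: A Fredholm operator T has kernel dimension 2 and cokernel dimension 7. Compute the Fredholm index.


The Fredholm index is defined as ind(T) = dim(ker T) - dim(coker T)
= 2 - 7
= -5

-5


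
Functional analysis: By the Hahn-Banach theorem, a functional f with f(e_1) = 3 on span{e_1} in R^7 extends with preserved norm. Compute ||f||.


The norm of f is given by ||f|| = sup_{||x||=1} |f(x)|.
On span{e_1}, ||e_1|| = 1, so ||f|| = |f(e_1)| / ||e_1||
= |3| / 1 = 3.0000

3.0000


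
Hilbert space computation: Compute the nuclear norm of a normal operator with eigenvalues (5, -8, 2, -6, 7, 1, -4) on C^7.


For a normal operator, singular values equal |eigenvalues|.
Trace norm = sum |lambda_i| = 5 + 8 + 2 + 6 + 7 + 1 + 4
= 33

33


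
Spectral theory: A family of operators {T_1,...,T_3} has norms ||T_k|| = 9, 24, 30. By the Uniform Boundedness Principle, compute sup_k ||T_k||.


By the Uniform Boundedness Principle, the supremum of norms is finite.
sup_k ||T_k|| = max(9, 24, 30) = 30

30


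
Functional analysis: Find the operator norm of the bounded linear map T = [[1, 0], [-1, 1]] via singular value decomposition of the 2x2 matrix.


A^T A = [[2, -1], [-1, 1]]
trace(A^T A) = 3, det(A^T A) = 1
discriminant = 3^2 - 4*1 = 5
Largest eigenvalue of A^T A = (trace + sqrt(disc))/2 = 2.6180
||T|| = sqrt(2.6180) = 1.6180

1.6180


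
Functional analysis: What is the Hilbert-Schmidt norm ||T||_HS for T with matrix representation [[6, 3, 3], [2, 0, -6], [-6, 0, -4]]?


The Hilbert-Schmidt norm is sqrt(sum of squares of all entries).
Sum of squares = 6^2 + 3^2 + 3^2 + 2^2 + 0^2 + (-6)^2 + (-6)^2 + 0^2 + (-4)^2
= 36 + 9 + 9 + 4 + 0 + 36 + 36 + 0 + 16 = 146
||T||_HS = sqrt(146) = 12.0830

12.0830


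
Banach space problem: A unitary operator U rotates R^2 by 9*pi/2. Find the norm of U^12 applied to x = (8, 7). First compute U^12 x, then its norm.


U is a rotation by theta = 9*pi/2
U^12 = rotation by 12*theta = 108*pi/2 = 0*pi/2 (mod 2*pi)
cos(0*pi/2) = 1.0000, sin(0*pi/2) = 0.0000
U^12 x = (1.0000 * 8 - 0.0000 * 7, 0.0000 * 8 + 1.0000 * 7)
= (8.0000, 7.0000)
||U^12 x|| = sqrt(8.0000^2 + 7.0000^2) = sqrt(113.0000) = 10.6301

10.6301


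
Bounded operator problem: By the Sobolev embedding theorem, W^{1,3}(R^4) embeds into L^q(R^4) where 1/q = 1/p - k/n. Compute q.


Using the Sobolev embedding formula: 1/q = 1/p - k/n
1/q = 1/3 - 1/4 = 1/12
q = 1/(1/12) = 12

12.0000


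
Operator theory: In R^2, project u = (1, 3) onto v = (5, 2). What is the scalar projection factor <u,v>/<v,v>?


Computing <u,v> = 1*5 + 3*2 = 11
Computing <v,v> = 5^2 + 2^2 = 29
Projection coefficient = 11/29 = 0.3793

0.3793


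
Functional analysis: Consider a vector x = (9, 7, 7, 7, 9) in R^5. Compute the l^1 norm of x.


The l^1 norm equals the sum of absolute values of all components.
||x||_1 = 9 + 7 + 7 + 7 + 9
= 39

39.0000


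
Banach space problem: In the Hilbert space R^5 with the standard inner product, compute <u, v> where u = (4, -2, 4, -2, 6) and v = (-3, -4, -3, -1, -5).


Computing the standard inner product <u, v> = sum u_i * v_i
= 4*-3 + -2*-4 + 4*-3 + -2*-1 + 6*-5
= -12 + 8 + -12 + 2 + -30
= -44

-44


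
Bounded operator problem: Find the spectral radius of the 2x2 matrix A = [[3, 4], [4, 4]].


For a 2x2 matrix, eigenvalues satisfy lambda^2 - (trace)*lambda + det = 0
trace = 3 + 4 = 7
det = 3*4 - 4*4 = -4
discriminant = 7^2 - 4*(-4) = 65
spectral radius = max |eigenvalue| = 7.5311

7.5311


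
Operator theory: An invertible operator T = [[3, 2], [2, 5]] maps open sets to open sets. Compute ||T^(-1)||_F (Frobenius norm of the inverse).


det(T) = 3*5 - 2*2 = 11
T^(-1) = (1/11) * [[5, -2], [-2, 3]] = [[0.4545, -0.1818], [-0.1818, 0.2727]]
||T^(-1)||_F^2 = 0.4545^2 + (-0.1818)^2 + (-0.1818)^2 + 0.2727^2 = 0.3471
||T^(-1)||_F = sqrt(0.3471) = 0.5892

0.5892


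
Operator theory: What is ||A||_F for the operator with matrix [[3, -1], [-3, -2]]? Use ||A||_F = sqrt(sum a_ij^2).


||A||_F^2 = sum a_ij^2
= 3^2 + (-1)^2 + (-3)^2 + (-2)^2
= 9 + 1 + 9 + 4 = 23
||A||_F = sqrt(23) = 4.7958

4.7958


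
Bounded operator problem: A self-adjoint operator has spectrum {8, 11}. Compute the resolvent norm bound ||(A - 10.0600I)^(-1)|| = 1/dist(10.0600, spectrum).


dist(10.0600, {8, 11}) = min(|10.0600 - 8|, |10.0600 - 11|)
= min(2.0600, 0.9400) = 0.9400
Resolvent bound = 1/0.9400 = 1.0638

1.0638


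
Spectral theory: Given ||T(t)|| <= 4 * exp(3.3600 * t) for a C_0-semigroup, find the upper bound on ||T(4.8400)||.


||T(4.8400)|| <= 4 * exp(3.3600 * 4.8400)
= 4 * exp(16.2624)
= 4 * 1.1552e+07
= 4.6209e+07

4.6209e+07


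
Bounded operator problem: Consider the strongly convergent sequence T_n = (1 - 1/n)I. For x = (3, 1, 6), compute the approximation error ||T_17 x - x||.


T_17 x - x = (1 - 1/17)x - x = -x/17
||x|| = sqrt(46) = 6.7823
||T_17 x - x|| = ||x||/17 = 6.7823/17 = 0.3990

0.3990


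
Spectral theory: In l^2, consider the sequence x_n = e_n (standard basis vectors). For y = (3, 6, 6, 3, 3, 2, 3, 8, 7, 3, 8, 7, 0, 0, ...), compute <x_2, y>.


x_2 = e_2 is the standard basis vector with 1 in position 2.
<x_2, y> = y_2 = 6
As n -> infinity, <x_n, y> -> 0, confirming weak convergence of (x_n) to 0.

6


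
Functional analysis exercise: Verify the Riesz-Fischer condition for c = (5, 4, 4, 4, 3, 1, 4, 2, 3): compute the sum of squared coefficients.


sum |c_n|^2 = 5^2 + 4^2 + 4^2 + 4^2 + 3^2 + 1^2 + 4^2 + 2^2 + 3^2
= 25 + 16 + 16 + 16 + 9 + 1 + 16 + 4 + 9
= 112

112


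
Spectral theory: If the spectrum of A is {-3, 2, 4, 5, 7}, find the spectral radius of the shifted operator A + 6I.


Spectrum of A + 6I = {3, 8, 10, 11, 13}
Spectral radius = max |lambda| over the shifted spectrum
= max(3, 8, 10, 11, 13) = 13

13


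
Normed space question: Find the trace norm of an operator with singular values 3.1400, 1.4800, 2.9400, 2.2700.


The nuclear norm is the sum of all singular values.
||T||_1 = 3.1400 + 1.4800 + 2.9400 + 2.2700
= 9.8300

9.8300


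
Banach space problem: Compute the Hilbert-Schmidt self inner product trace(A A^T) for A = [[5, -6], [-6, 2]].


trace(A * A^T) = sum of squares of all entries
= 5^2 + (-6)^2 + (-6)^2 + 2^2
= 25 + 36 + 36 + 4
= 101

101


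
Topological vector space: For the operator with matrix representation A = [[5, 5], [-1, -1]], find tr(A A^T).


trace(A * A^T) = sum of squares of all entries
= 5^2 + 5^2 + (-1)^2 + (-1)^2
= 25 + 25 + 1 + 1
= 52

52


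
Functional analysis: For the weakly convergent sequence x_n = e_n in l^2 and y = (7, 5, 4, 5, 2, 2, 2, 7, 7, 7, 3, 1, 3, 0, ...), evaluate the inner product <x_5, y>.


x_5 = e_5 is the standard basis vector with 1 in position 5.
<x_5, y> = y_5 = 2
As n -> infinity, <x_n, y> -> 0, confirming weak convergence of (x_n) to 0.

2


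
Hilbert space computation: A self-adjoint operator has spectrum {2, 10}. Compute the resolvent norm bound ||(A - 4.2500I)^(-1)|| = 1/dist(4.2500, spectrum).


dist(4.2500, {2, 10}) = min(|4.2500 - 2|, |4.2500 - 10|)
= min(2.2500, 5.7500) = 2.2500
Resolvent bound = 1/2.2500 = 0.4444

0.4444


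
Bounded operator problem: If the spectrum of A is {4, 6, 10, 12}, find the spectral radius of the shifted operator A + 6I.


Spectrum of A + 6I = {10, 12, 16, 18}
Spectral radius = max |lambda| over the shifted spectrum
= max(10, 12, 16, 18) = 18

18


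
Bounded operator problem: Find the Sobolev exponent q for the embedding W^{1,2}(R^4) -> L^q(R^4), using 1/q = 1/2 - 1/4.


Using the Sobolev embedding formula: 1/q = 1/p - k/n
1/q = 1/2 - 1/4 = 1/4
q = 1/(1/4) = 4

4.0000


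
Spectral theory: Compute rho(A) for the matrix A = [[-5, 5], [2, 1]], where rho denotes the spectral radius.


For a 2x2 matrix, eigenvalues satisfy lambda^2 - (trace)*lambda + det = 0
trace = -5 + 1 = -4
det = -5*1 - 5*2 = -15
discriminant = (-4)^2 - 4*(-15) = 76
spectral radius = max |eigenvalue| = 6.3589

6.3589


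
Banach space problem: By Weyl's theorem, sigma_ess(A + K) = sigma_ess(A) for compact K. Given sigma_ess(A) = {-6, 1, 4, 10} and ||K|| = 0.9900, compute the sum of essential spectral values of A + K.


By Weyl's theorem, the essential spectrum is invariant under compact perturbations.
sigma_ess(A + K) = sigma_ess(A) = {-6, 1, 4, 10}
Sum = -6 + 1 + 4 + 10 = 9

9


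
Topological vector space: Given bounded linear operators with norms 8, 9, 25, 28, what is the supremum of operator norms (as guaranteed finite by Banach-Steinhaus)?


By the Uniform Boundedness Principle, the supremum of norms is finite.
sup_k ||T_k|| = max(8, 9, 25, 28) = 28

28


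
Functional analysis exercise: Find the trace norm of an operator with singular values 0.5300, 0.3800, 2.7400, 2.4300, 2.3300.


The nuclear norm is the sum of all singular values.
||T||_1 = 0.5300 + 0.3800 + 2.7400 + 2.4300 + 2.3300
= 8.4100

8.4100


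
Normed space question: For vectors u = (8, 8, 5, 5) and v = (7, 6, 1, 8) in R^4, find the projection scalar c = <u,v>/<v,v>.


Computing <u,v> = 8*7 + 8*6 + 5*1 + 5*8 = 149
Computing <v,v> = 7^2 + 6^2 + 1^2 + 8^2 = 150
Projection coefficient = 149/150 = 0.9933

0.9933


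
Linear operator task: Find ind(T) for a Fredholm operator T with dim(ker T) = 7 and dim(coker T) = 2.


The Fredholm index is defined as ind(T) = dim(ker T) - dim(coker T)
= 7 - 2
= 5

5


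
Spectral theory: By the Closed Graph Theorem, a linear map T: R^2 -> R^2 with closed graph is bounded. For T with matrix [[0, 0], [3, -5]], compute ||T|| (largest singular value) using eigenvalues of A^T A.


A^T A = [[9, -15], [-15, 25]]
trace(A^T A) = 34, det(A^T A) = 0
discriminant = 34^2 - 4*0 = 1156
Largest eigenvalue of A^T A = (trace + sqrt(disc))/2 = 34.0000
||T|| = sqrt(34.0000) = 5.8310

5.8310


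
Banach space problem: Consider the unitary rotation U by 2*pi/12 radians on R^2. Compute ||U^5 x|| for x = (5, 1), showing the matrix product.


U is a rotation by theta = 2*pi/12
U^5 = rotation by 5*theta = 10*pi/12
cos(10*pi/12) = -0.8660, sin(10*pi/12) = 0.5000
U^5 x = (-0.8660 * 5 - 0.5000 * 1, 0.5000 * 5 + -0.8660 * 1)
= (-4.8301, 1.6340)
||U^5 x|| = sqrt((-4.8301)^2 + 1.6340^2) = sqrt(26.0000) = 5.0990

5.0990


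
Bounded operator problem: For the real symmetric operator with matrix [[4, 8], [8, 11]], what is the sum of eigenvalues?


For a self-adjoint (symmetric) matrix, the eigenvalues are real.
The sum of eigenvalues equals the trace of the matrix.
trace = 4 + 11 = 15

15


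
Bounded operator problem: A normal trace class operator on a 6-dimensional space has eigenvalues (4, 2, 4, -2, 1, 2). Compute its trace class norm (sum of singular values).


For a normal operator, singular values equal |eigenvalues|.
Trace norm = sum |lambda_i| = 4 + 2 + 4 + 2 + 1 + 2
= 15

15


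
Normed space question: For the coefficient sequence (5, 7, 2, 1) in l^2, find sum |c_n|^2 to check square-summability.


sum |c_n|^2 = 5^2 + 7^2 + 2^2 + 1^2
= 25 + 49 + 4 + 1
= 79

79


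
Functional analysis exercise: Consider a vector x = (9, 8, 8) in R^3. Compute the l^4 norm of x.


The l^4 norm = (sum |x_i|^4)^(1/4)
Sum of 4th powers = 6561 + 4096 + 4096 = 14753
||x||_4 = (14753)^(1/4) = 11.0210

11.0210


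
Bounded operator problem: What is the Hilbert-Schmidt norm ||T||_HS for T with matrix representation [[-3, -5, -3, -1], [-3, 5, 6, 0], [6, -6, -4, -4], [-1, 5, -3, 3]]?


The Hilbert-Schmidt norm is sqrt(sum of squares of all entries).
Sum of squares = (-3)^2 + (-5)^2 + (-3)^2 + (-1)^2 + (-3)^2 + 5^2 + 6^2 + 0^2 + 6^2 + (-6)^2 + (-4)^2 + (-4)^2 + (-1)^2 + 5^2 + (-3)^2 + 3^2
= 9 + 25 + 9 + 1 + 9 + 25 + 36 + 0 + 36 + 36 + 16 + 16 + 1 + 25 + 9 + 9 = 262
||T||_HS = sqrt(262) = 16.1864

16.1864


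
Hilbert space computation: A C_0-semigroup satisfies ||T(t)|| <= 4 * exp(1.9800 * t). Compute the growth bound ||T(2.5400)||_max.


||T(2.5400)|| <= 4 * exp(1.9800 * 2.5400)
= 4 * exp(5.0292)
= 4 * 152.8107
= 611.2429

611.2429


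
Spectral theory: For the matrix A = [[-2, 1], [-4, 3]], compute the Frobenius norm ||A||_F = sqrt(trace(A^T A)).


||A||_F^2 = sum a_ij^2
= (-2)^2 + 1^2 + (-4)^2 + 3^2
= 4 + 1 + 16 + 9 = 30
||A||_F = sqrt(30) = 5.4772

5.4772


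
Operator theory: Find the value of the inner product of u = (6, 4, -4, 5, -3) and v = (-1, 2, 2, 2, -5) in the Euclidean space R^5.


Computing the standard inner product <u, v> = sum u_i * v_i
= 6*-1 + 4*2 + -4*2 + 5*2 + -3*-5
= -6 + 8 + -8 + 10 + 15
= 19

19


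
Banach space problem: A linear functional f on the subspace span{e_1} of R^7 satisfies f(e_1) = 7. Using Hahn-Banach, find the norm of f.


The norm of f is given by ||f|| = sup_{||x||=1} |f(x)|.
On span{e_1}, ||e_1|| = 1, so ||f|| = |f(e_1)| / ||e_1||
= |7| / 1 = 7.0000

7.0000


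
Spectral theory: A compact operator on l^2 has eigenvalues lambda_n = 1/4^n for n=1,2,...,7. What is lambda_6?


The eigenvalue formula gives lambda_6 = 1/4^6
= 1/4096
= 2.4414e-04

2.4414e-04


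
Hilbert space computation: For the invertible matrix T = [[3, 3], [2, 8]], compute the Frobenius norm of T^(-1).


det(T) = 3*8 - 3*2 = 18
T^(-1) = (1/18) * [[8, -3], [-2, 3]] = [[0.4444, -0.1667], [-0.1111, 0.1667]]
||T^(-1)||_F^2 = 0.4444^2 + (-0.1667)^2 + (-0.1111)^2 + 0.1667^2 = 0.2654
||T^(-1)||_F = sqrt(0.2654) = 0.5152

0.5152


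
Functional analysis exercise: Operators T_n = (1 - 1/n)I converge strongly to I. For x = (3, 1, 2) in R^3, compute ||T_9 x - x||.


T_9 x - x = (1 - 1/9)x - x = -x/9
||x|| = sqrt(14) = 3.7417
||T_9 x - x|| = ||x||/9 = 3.7417/9 = 0.4157

0.4157


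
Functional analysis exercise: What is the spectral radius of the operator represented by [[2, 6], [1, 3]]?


For a 2x2 matrix, eigenvalues satisfy lambda^2 - (trace)*lambda + det = 0
trace = 2 + 3 = 5
det = 2*3 - 6*1 = 0
discriminant = 5^2 - 4*(0) = 25
spectral radius = max |eigenvalue| = 5.0000

5.0000


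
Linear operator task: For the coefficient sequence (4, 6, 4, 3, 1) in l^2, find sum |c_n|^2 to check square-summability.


sum |c_n|^2 = 4^2 + 6^2 + 4^2 + 3^2 + 1^2
= 16 + 36 + 16 + 9 + 1
= 78

78


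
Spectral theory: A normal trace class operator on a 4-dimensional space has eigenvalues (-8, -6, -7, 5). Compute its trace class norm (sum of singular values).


For a normal operator, singular values equal |eigenvalues|.
Trace norm = sum |lambda_i| = 8 + 6 + 7 + 5
= 26

26


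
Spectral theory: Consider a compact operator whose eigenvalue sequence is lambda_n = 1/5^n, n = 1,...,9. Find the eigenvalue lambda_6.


The eigenvalue formula gives lambda_6 = 1/5^6
= 1/15625
= 6.4000e-05

6.4000e-05


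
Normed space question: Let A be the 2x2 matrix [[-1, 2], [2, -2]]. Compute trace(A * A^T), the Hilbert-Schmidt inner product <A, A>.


trace(A * A^T) = sum of squares of all entries
= (-1)^2 + 2^2 + 2^2 + (-2)^2
= 1 + 4 + 4 + 4
= 13

13


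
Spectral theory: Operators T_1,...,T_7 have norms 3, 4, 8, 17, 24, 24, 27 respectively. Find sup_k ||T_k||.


By the Uniform Boundedness Principle, the supremum of norms is finite.
sup_k ||T_k|| = max(3, 4, 8, 17, 24, 24, 27) = 27

27


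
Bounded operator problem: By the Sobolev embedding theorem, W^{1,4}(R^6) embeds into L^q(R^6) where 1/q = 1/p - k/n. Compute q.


Using the Sobolev embedding formula: 1/q = 1/p - k/n
1/q = 1/4 - 1/6 = 1/12
q = 1/(1/12) = 12

12.0000


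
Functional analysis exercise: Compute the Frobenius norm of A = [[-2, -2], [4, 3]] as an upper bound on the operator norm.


||A||_F^2 = sum a_ij^2
= (-2)^2 + (-2)^2 + 4^2 + 3^2
= 4 + 4 + 16 + 9 = 33
||A||_F = sqrt(33) = 5.7446

5.7446


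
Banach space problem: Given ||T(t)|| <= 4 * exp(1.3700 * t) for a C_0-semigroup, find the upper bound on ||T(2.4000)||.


||T(2.4000)|| <= 4 * exp(1.3700 * 2.4000)
= 4 * exp(3.2880)
= 4 * 26.7892
= 107.1569

107.1569


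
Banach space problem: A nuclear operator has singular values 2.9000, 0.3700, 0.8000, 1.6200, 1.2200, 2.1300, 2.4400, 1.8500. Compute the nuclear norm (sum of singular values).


The nuclear norm is the sum of all singular values.
||T||_1 = 2.9000 + 0.3700 + 0.8000 + 1.6200 + 1.2200 + 2.1300 + 2.4400 + 1.8500
= 13.3300

13.3300


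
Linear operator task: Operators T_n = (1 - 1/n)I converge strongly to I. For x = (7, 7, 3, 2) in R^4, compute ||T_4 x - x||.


T_4 x - x = (1 - 1/4)x - x = -x/4
||x|| = sqrt(111) = 10.5357
||T_4 x - x|| = ||x||/4 = 10.5357/4 = 2.6339

2.6339


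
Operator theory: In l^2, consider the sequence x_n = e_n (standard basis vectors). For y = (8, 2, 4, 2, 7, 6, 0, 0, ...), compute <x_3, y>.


x_3 = e_3 is the standard basis vector with 1 in position 3.
<x_3, y> = y_3 = 4
As n -> infinity, <x_n, y> -> 0, confirming weak convergence of (x_n) to 0.

4


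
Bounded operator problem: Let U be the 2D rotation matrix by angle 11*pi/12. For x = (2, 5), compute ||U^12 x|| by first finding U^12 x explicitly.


U is a rotation by theta = 11*pi/12
U^12 = rotation by 12*theta = 132*pi/12 = 12*pi/12 (mod 2*pi)
cos(12*pi/12) = -1.0000, sin(12*pi/12) = 0.0000
U^12 x = (-1.0000 * 2 - 0.0000 * 5, 0.0000 * 2 + -1.0000 * 5)
= (-2.0000, -5.0000)
||U^12 x|| = sqrt((-2.0000)^2 + (-5.0000)^2) = sqrt(29.0000) = 5.3852

5.3852


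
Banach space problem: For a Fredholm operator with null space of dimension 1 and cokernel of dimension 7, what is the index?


The Fredholm index is defined as ind(T) = dim(ker T) - dim(coker T)
= 1 - 7
= -6

-6


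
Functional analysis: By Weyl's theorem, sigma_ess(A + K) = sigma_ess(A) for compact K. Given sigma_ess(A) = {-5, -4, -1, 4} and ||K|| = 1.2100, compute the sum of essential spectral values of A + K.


By Weyl's theorem, the essential spectrum is invariant under compact perturbations.
sigma_ess(A + K) = sigma_ess(A) = {-5, -4, -1, 4}
Sum = -5 + -4 + -1 + 4 = -6

-6


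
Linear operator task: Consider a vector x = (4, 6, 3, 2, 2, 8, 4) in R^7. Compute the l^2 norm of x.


The l^2 norm = (sum |x_i|^2)^(1/2)
Sum of 2th powers = 16 + 36 + 9 + 4 + 4 + 64 + 16 = 149
||x||_2 = (149)^(1/2) = 12.2066

12.2066


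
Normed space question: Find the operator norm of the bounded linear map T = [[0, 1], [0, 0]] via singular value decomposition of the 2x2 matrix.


A^T A = [[0, 0], [0, 1]]
trace(A^T A) = 1, det(A^T A) = 0
discriminant = 1^2 - 4*0 = 1
Largest eigenvalue of A^T A = (trace + sqrt(disc))/2 = 1.0000
||T|| = sqrt(1.0000) = 1.0000

1.0000


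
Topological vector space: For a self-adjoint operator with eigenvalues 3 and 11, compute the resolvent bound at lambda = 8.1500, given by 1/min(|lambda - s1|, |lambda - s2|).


dist(8.1500, {3, 11}) = min(|8.1500 - 3|, |8.1500 - 11|)
= min(5.1500, 2.8500) = 2.8500
Resolvent bound = 1/2.8500 = 0.3509

0.3509


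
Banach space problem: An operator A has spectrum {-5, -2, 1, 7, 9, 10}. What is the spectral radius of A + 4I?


Spectrum of A + 4I = {-1, 2, 5, 11, 13, 14}
Spectral radius = max |lambda| over the shifted spectrum
= max(1, 2, 5, 11, 13, 14) = 14

14


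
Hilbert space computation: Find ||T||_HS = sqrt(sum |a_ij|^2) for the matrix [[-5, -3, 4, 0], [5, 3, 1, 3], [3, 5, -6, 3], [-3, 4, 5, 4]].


The Hilbert-Schmidt norm is sqrt(sum of squares of all entries).
Sum of squares = (-5)^2 + (-3)^2 + 4^2 + 0^2 + 5^2 + 3^2 + 1^2 + 3^2 + 3^2 + 5^2 + (-6)^2 + 3^2 + (-3)^2 + 4^2 + 5^2 + 4^2
= 25 + 9 + 16 + 0 + 25 + 9 + 1 + 9 + 9 + 25 + 36 + 9 + 9 + 16 + 25 + 16 = 239
||T||_HS = sqrt(239) = 15.4596

15.4596


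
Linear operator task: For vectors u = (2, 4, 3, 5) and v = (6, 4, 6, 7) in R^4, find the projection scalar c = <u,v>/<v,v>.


Computing <u,v> = 2*6 + 4*4 + 3*6 + 5*7 = 81
Computing <v,v> = 6^2 + 4^2 + 6^2 + 7^2 = 137
Projection coefficient = 81/137 = 0.5912

0.5912


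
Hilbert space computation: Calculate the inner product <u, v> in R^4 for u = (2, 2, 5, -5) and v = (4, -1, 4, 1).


Computing the standard inner product <u, v> = sum u_i * v_i
= 2*4 + 2*-1 + 5*4 + -5*1
= 8 + -2 + 20 + -5
= 21

21


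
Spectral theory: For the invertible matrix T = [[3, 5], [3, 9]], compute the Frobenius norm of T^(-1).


det(T) = 3*9 - 5*3 = 12
T^(-1) = (1/12) * [[9, -5], [-3, 3]] = [[0.7500, -0.4167], [-0.2500, 0.2500]]
||T^(-1)||_F^2 = 0.7500^2 + (-0.4167)^2 + (-0.2500)^2 + 0.2500^2 = 0.8611
||T^(-1)||_F = sqrt(0.8611) = 0.9280

0.9280


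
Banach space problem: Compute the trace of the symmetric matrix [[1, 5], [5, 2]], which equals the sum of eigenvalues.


For a self-adjoint (symmetric) matrix, the eigenvalues are real.
The sum of eigenvalues equals the trace of the matrix.
trace = 1 + 2 = 3

3


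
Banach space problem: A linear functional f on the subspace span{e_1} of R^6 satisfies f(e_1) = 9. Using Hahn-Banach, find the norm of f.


The norm of f is given by ||f|| = sup_{||x||=1} |f(x)|.
On span{e_1}, ||e_1|| = 1, so ||f|| = |f(e_1)| / ||e_1||
= |9| / 1 = 9.0000

9.0000


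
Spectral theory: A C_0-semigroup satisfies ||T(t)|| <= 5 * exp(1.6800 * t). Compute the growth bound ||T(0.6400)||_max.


||T(0.6400)|| <= 5 * exp(1.6800 * 0.6400)
= 5 * exp(1.0752)
= 5 * 2.9306
= 14.6529

14.6529


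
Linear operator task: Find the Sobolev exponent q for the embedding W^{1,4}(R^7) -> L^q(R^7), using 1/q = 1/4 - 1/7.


Using the Sobolev embedding formula: 1/q = 1/p - k/n
1/q = 1/4 - 1/7 = 3/28
q = 1/(3/28) = 28/3 = 9.3333

9.3333


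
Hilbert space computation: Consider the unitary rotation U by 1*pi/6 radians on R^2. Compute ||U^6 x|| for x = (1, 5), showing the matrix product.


U is a rotation by theta = 1*pi/6
U^6 = rotation by 6*theta = 6*pi/6
cos(6*pi/6) = -1.0000, sin(6*pi/6) = 0.0000
U^6 x = (-1.0000 * 1 - 0.0000 * 5, 0.0000 * 1 + -1.0000 * 5)
= (-1.0000, -5.0000)
||U^6 x|| = sqrt((-1.0000)^2 + (-5.0000)^2) = sqrt(26.0000) = 5.0990

5.0990


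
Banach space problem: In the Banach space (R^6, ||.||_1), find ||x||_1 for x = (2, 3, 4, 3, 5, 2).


The l^1 norm equals the sum of absolute values of all components.
||x||_1 = 2 + 3 + 4 + 3 + 5 + 2
= 19

19.0000


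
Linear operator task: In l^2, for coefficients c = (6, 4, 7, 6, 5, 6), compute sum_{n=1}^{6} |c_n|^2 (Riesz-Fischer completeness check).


sum |c_n|^2 = 6^2 + 4^2 + 7^2 + 6^2 + 5^2 + 6^2
= 36 + 16 + 49 + 36 + 25 + 36
= 198

198


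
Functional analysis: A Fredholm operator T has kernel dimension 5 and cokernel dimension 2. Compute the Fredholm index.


The Fredholm index is defined as ind(T) = dim(ker T) - dim(coker T)
= 5 - 2
= 3

3


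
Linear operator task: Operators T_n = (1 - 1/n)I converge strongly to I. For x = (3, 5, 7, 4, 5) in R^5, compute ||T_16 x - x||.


T_16 x - x = (1 - 1/16)x - x = -x/16
||x|| = sqrt(124) = 11.1355
||T_16 x - x|| = ||x||/16 = 11.1355/16 = 0.6960

0.6960


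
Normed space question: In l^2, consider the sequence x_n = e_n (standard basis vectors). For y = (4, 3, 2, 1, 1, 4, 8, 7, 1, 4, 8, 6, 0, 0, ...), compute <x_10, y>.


x_10 = e_10 is the standard basis vector with 1 in position 10.
<x_10, y> = y_10 = 4
As n -> infinity, <x_n, y> -> 0, confirming weak convergence of (x_n) to 0.

4


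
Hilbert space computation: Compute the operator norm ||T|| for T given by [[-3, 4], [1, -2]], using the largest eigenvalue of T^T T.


A^T A = [[10, -14], [-14, 20]]
trace(A^T A) = 30, det(A^T A) = 4
discriminant = 30^2 - 4*4 = 884
Largest eigenvalue of A^T A = (trace + sqrt(disc))/2 = 29.8661
||T|| = sqrt(29.8661) = 5.4650

5.4650


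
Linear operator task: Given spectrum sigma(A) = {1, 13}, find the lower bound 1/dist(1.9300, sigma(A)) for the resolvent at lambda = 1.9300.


dist(1.9300, {1, 13}) = min(|1.9300 - 1|, |1.9300 - 13|)
= min(0.9300, 11.0700) = 0.9300
Resolvent bound = 1/0.9300 = 1.0753

1.0753


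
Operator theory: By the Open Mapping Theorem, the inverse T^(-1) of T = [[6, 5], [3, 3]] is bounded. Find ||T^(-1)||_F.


det(T) = 6*3 - 5*3 = 3
T^(-1) = (1/3) * [[3, -5], [-3, 6]] = [[1.0000, -1.6667], [-1.0000, 2.0000]]
||T^(-1)||_F^2 = 1.0000^2 + (-1.6667)^2 + (-1.0000)^2 + 2.0000^2 = 8.7778
||T^(-1)||_F = sqrt(8.7778) = 2.9627

2.9627


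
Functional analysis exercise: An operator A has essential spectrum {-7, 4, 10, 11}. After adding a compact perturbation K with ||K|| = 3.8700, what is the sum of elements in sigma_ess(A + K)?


By Weyl's theorem, the essential spectrum is invariant under compact perturbations.
sigma_ess(A + K) = sigma_ess(A) = {-7, 4, 10, 11}
Sum = -7 + 4 + 10 + 11 = 18

18


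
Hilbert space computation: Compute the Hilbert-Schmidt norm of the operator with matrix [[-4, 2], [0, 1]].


The Hilbert-Schmidt norm is sqrt(sum of squares of all entries).
Sum of squares = (-4)^2 + 2^2 + 0^2 + 1^2
= 16 + 4 + 0 + 1 = 21
||T||_HS = sqrt(21) = 4.5826

4.5826


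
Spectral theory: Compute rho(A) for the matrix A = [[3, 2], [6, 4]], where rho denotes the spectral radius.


For a 2x2 matrix, eigenvalues satisfy lambda^2 - (trace)*lambda + det = 0
trace = 3 + 4 = 7
det = 3*4 - 2*6 = 0
discriminant = 7^2 - 4*(0) = 49
spectral radius = max |eigenvalue| = 7.0000

7.0000


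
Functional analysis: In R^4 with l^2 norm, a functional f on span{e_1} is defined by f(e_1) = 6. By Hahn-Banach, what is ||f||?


The norm of f is given by ||f|| = sup_{||x||=1} |f(x)|.
On span{e_1}, ||e_1|| = 1, so ||f|| = |f(e_1)| / ||e_1||
= |6| / 1 = 6.0000

6.0000


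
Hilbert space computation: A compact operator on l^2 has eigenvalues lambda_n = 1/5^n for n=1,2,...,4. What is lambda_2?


The eigenvalue formula gives lambda_2 = 1/5^2
= 1/25
= 0.0400

0.0400


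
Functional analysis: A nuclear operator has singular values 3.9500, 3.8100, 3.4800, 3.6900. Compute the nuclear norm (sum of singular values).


The nuclear norm is the sum of all singular values.
||T||_1 = 3.9500 + 3.8100 + 3.4800 + 3.6900
= 14.9300

14.9300


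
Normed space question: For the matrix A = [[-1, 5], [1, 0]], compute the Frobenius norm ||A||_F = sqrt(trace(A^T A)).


||A||_F^2 = sum a_ij^2
= (-1)^2 + 5^2 + 1^2 + 0^2
= 1 + 25 + 1 + 0 = 27
||A||_F = sqrt(27) = 5.1962

5.1962


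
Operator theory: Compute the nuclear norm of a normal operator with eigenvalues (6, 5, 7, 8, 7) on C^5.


For a normal operator, singular values equal |eigenvalues|.
Trace norm = sum |lambda_i| = 6 + 5 + 7 + 8 + 7
= 33

33


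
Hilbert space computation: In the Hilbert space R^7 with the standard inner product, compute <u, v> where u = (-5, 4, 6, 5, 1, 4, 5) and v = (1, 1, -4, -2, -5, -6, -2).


Computing the standard inner product <u, v> = sum u_i * v_i
= -5*1 + 4*1 + 6*-4 + 5*-2 + 1*-5 + 4*-6 + 5*-2
= -5 + 4 + -24 + -10 + -5 + -24 + -10
= -74

-74


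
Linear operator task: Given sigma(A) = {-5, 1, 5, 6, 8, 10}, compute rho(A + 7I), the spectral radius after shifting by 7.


Spectrum of A + 7I = {2, 8, 12, 13, 15, 17}
Spectral radius = max |lambda| over the shifted spectrum
= max(2, 8, 12, 13, 15, 17) = 17

17


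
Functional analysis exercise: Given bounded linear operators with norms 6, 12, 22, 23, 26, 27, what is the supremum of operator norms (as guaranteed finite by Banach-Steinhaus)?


By the Uniform Boundedness Principle, the supremum of norms is finite.
sup_k ||T_k|| = max(6, 12, 22, 23, 26, 27) = 27

27


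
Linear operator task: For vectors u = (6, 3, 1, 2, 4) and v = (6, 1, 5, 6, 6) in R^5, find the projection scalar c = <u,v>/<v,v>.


Computing <u,v> = 6*6 + 3*1 + 1*5 + 2*6 + 4*6 = 80
Computing <v,v> = 6^2 + 1^2 + 5^2 + 6^2 + 6^2 = 134
Projection coefficient = 80/134 = 0.5970

0.5970


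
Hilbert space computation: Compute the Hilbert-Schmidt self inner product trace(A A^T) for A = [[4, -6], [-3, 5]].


trace(A * A^T) = sum of squares of all entries
= 4^2 + (-6)^2 + (-3)^2 + 5^2
= 16 + 36 + 9 + 25
= 86

86


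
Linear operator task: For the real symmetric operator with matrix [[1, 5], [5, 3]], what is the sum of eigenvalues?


For a self-adjoint (symmetric) matrix, the eigenvalues are real.
The sum of eigenvalues equals the trace of the matrix.
trace = 1 + 3 = 4

4


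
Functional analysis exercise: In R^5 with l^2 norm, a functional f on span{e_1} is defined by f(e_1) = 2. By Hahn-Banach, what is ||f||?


The norm of f is given by ||f|| = sup_{||x||=1} |f(x)|.
On span{e_1}, ||e_1|| = 1, so ||f|| = |f(e_1)| / ||e_1||
= |2| / 1 = 2.0000

2.0000


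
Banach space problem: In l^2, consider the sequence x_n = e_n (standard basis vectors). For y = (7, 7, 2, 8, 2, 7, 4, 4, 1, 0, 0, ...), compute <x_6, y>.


x_6 = e_6 is the standard basis vector with 1 in position 6.
<x_6, y> = y_6 = 7
As n -> infinity, <x_n, y> -> 0, confirming weak convergence of (x_n) to 0.

7


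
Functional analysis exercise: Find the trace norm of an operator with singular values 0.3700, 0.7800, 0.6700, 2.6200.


The nuclear norm is the sum of all singular values.
||T||_1 = 0.3700 + 0.7800 + 0.6700 + 2.6200
= 4.4400

4.4400


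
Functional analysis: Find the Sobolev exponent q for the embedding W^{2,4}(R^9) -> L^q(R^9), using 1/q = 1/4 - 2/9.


Using the Sobolev embedding formula: 1/q = 1/p - k/n
1/q = 1/4 - 2/9 = 1/36
q = 1/(1/36) = 36

36.0000


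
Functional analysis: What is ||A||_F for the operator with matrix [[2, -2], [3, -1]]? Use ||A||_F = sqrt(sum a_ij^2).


||A||_F^2 = sum a_ij^2
= 2^2 + (-2)^2 + 3^2 + (-1)^2
= 4 + 4 + 9 + 1 = 18
||A||_F = sqrt(18) = 4.2426

4.2426


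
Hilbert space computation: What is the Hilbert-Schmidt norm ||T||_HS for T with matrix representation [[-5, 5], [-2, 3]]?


The Hilbert-Schmidt norm is sqrt(sum of squares of all entries).
Sum of squares = (-5)^2 + 5^2 + (-2)^2 + 3^2
= 25 + 25 + 4 + 9 = 63
||T||_HS = sqrt(63) = 7.9373

7.9373


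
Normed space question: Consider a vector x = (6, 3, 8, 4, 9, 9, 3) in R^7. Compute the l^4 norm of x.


The l^4 norm = (sum |x_i|^4)^(1/4)
Sum of 4th powers = 1296 + 81 + 4096 + 256 + 6561 + 6561 + 81 = 18932
||x||_4 = (18932)^(1/4) = 11.7300

11.7300


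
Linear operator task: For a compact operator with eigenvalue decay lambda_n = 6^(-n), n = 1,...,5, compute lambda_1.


The eigenvalue formula gives lambda_1 = 1/6^1
= 1/6
= 0.1667

0.1667


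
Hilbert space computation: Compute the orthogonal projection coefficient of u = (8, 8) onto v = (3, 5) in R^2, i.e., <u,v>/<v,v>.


Computing <u,v> = 8*3 + 8*5 = 64
Computing <v,v> = 3^2 + 5^2 = 34
Projection coefficient = 64/34 = 1.8824

1.8824


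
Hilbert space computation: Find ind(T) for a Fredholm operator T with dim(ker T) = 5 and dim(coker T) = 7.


The Fredholm index is defined as ind(T) = dim(ker T) - dim(coker T)
= 5 - 7
= -2

-2


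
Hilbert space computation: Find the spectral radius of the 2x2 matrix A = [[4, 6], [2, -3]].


For a 2x2 matrix, eigenvalues satisfy lambda^2 - (trace)*lambda + det = 0
trace = 4 + -3 = 1
det = 4*-3 - 6*2 = -24
discriminant = 1^2 - 4*(-24) = 97
spectral radius = max |eigenvalue| = 5.4244

5.4244


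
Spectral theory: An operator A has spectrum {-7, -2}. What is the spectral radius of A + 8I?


Spectrum of A + 8I = {1, 6}
Spectral radius = max |lambda| over the shifted spectrum
= max(1, 6) = 6

6


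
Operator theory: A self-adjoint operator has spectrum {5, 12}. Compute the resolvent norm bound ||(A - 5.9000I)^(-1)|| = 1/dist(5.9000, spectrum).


dist(5.9000, {5, 12}) = min(|5.9000 - 5|, |5.9000 - 12|)
= min(0.9000, 6.1000) = 0.9000
Resolvent bound = 1/0.9000 = 1.1111

1.1111


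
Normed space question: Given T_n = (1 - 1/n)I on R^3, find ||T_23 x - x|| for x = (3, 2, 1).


T_23 x - x = (1 - 1/23)x - x = -x/23
||x|| = sqrt(14) = 3.7417
||T_23 x - x|| = ||x||/23 = 3.7417/23 = 0.1627

0.1627


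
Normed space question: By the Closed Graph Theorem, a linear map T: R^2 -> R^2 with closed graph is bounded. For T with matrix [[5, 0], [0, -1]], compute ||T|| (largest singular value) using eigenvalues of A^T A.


A^T A = [[25, 0], [0, 1]]
trace(A^T A) = 26, det(A^T A) = 25
discriminant = 26^2 - 4*25 = 576
Largest eigenvalue of A^T A = (trace + sqrt(disc))/2 = 25.0000
||T|| = sqrt(25.0000) = 5.0000

5.0000


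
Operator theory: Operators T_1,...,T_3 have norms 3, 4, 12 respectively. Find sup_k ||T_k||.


By the Uniform Boundedness Principle, the supremum of norms is finite.
sup_k ||T_k|| = max(3, 4, 12) = 12

12


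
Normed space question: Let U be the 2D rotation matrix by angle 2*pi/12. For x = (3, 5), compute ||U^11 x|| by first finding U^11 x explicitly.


U is a rotation by theta = 2*pi/12
U^11 = rotation by 11*theta = 22*pi/12
cos(22*pi/12) = 0.8660, sin(22*pi/12) = -0.5000
U^11 x = (0.8660 * 3 - -0.5000 * 5, -0.5000 * 3 + 0.8660 * 5)
= (5.0981, 2.8301)
||U^11 x|| = sqrt(5.0981^2 + 2.8301^2) = sqrt(34.0000) = 5.8310

5.8310


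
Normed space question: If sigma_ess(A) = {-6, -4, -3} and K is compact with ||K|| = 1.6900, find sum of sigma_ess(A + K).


By Weyl's theorem, the essential spectrum is invariant under compact perturbations.
sigma_ess(A + K) = sigma_ess(A) = {-6, -4, -3}
Sum = -6 + -4 + -3 = -13

-13


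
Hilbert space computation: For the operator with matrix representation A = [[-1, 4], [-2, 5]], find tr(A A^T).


trace(A * A^T) = sum of squares of all entries
= (-1)^2 + 4^2 + (-2)^2 + 5^2
= 1 + 16 + 4 + 25
= 46

46


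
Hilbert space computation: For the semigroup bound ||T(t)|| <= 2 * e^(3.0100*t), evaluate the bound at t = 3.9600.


||T(3.9600)|| <= 2 * exp(3.0100 * 3.9600)
= 2 * exp(11.9196)
= 2 * 150181.5238
= 300363.0476

300363.0476


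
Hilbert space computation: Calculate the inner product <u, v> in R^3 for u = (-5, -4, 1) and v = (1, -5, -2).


Computing the standard inner product <u, v> = sum u_i * v_i
= -5*1 + -4*-5 + 1*-2
= -5 + 20 + -2
= 13

13


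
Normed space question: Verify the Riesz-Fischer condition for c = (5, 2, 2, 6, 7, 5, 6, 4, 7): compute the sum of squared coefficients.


sum |c_n|^2 = 5^2 + 2^2 + 2^2 + 6^2 + 7^2 + 5^2 + 6^2 + 4^2 + 7^2
= 25 + 4 + 4 + 36 + 49 + 25 + 36 + 16 + 49
= 244

244


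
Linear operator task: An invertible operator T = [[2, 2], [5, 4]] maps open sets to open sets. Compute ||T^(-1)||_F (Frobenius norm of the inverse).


det(T) = 2*4 - 2*5 = -2
T^(-1) = (1/-2) * [[4, -2], [-5, 2]] = [[-2.0000, 1.0000], [2.5000, -1.0000]]
||T^(-1)||_F^2 = (-2.0000)^2 + 1.0000^2 + 2.5000^2 + (-1.0000)^2 = 12.2500
||T^(-1)||_F = sqrt(12.2500) = 3.5000

3.5000


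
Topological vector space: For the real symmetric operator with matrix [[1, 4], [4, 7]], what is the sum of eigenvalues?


For a self-adjoint (symmetric) matrix, the eigenvalues are real.
The sum of eigenvalues equals the trace of the matrix.
trace = 1 + 7 = 8

8


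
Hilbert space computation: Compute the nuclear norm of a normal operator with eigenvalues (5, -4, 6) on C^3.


For a normal operator, singular values equal |eigenvalues|.
Trace norm = sum |lambda_i| = 5 + 4 + 6
= 15

15


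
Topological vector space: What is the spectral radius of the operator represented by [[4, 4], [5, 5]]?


For a 2x2 matrix, eigenvalues satisfy lambda^2 - (trace)*lambda + det = 0
trace = 4 + 5 = 9
det = 4*5 - 4*5 = 0
discriminant = 9^2 - 4*(0) = 81
spectral radius = max |eigenvalue| = 9.0000

9.0000
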